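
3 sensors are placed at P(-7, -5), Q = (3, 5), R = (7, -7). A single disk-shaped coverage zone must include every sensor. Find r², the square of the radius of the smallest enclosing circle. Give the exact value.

62.5

Side lengths²: PQ² = 200, PR² = 200, QR² = 160.
Since PR² = 200 < 200 + 160 = 360, the triangle is acute, so the smallest enclosing circle is the circumcircle.
Circumcentre = (0.5, -2.5), r² = 62.5.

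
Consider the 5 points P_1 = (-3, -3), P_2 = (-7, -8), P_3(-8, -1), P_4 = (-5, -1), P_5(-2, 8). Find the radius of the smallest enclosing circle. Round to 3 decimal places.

8.382

The farthest pair is P_2–P_5 with squared distance 281. The circle on this segment as diameter has centre (-4.5, 0) and r² = 281/4 = 70.25.
Check P_1: distance² to centre = 11.25 ≤ 70.25, so it lies inside.
All remaining points lie in this disk, and no smaller disk contains both endpoints, so this is the minimum enclosing circle.
r = √(70.25) ≈ 8.382.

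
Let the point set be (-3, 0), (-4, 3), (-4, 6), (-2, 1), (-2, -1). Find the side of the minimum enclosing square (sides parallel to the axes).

7

The bounding box has width 2 and height 7.
An axis-aligned square enclosing the set must have side ≥ max(width, height).
So the minimum side is max(2, 7) = 7.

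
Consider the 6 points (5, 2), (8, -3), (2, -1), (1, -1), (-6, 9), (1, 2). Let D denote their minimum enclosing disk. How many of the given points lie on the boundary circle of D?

2

By Welzl's lemma the MEC is supported by two points (diametrically opposite) or three points (on a circumcircle).
The farthest pair is (8, -3)–(-6, 9) with squared distance 340. The circle on this segment as diameter has centre (1, 3) and r² = 340/4 = 85.
Check (5, 2): distance² to centre = 17 ≤ 85, so it lies inside.
All remaining points lie in this disk, and no smaller disk contains both endpoints, so this is the minimum enclosing circle.
The points at distance exactly r from the centre are (8, -3), (-6, 9) — 2 points.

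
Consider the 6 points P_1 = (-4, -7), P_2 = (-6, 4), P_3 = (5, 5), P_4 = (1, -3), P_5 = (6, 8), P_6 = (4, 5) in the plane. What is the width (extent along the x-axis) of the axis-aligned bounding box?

max x = 6, min x = -6, so width = 12.

12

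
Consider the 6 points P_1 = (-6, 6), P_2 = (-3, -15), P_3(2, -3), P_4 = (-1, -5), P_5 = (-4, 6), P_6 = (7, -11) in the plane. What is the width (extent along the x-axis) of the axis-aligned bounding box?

13

max x = 7, min x = -6, so width = 13.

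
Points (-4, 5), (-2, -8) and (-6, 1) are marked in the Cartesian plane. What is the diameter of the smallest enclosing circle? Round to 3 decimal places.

13.153

Call the three points A, B, C in the order given.
Side lengths²: AB² = 173, AC² = 20, BC² = 97.
Since AB² = 173 ≥ 97 + 20 = 117, the angle opposite AB is not acute, so the smallest enclosing circle has AB as diameter.
Centre = midpoint of AB = (-3, -1.5), r² = 173/4 = 43.25.
Diameter = 2r = 2√(43.25) ≈ 13.153.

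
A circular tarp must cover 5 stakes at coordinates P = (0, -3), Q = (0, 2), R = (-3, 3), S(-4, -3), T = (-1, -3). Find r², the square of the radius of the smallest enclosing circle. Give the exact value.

11.5625

The minimum enclosing circle is determined by three boundary points: P, R, S.
Their circumcentre is (-2, -0.25) with r² = 11.5625.
The farthest remaining point Q is at distance² 9.0625 ≤ 11.5625.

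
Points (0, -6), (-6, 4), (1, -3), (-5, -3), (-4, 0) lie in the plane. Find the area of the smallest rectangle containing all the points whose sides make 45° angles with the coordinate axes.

In coordinates u = x + y, v = x − y the rectangle is axis-aligned; the map (x,y)→(u,v) scales areas by 2.
u-values: -6, -2, -2, -8, -4; range = -2 − (-8) = 6.
v-values: 6, -10, 4, -2, -4; range = 6 − (-10) = 16.
Area = (6 × 16) / 2 = 48.

48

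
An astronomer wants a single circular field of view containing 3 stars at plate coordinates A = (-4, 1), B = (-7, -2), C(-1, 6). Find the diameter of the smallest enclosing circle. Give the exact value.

Side lengths²: AB² = 18, AC² = 34, BC² = 100.
Since BC² = 100 ≥ 34 + 18 = 52, the angle opposite BC is not acute, so the smallest enclosing circle has BC as diameter.
Centre = midpoint of BC = (-4, 2), r² = 100/4 = 25.
Diameter = 2r = 2√25 = 10.

10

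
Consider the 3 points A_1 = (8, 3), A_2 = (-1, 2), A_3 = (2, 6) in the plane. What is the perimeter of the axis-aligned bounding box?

Width = max x − min x = 8 − (-1) = 9.
Height = max y − min y = 6 − 2 = 4.
Perimeter = 2(9 + 4) = 26.

26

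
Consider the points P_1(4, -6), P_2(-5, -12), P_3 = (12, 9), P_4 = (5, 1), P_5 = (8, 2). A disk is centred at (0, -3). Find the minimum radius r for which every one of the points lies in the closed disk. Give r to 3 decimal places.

16.971

The required radius is the distance from (0, -3) to the farthest point.
Squared distances: 25, 106, 288, 41, 89.
Maximum is 288, attained at P_3.
r = √288 ≈ 16.971.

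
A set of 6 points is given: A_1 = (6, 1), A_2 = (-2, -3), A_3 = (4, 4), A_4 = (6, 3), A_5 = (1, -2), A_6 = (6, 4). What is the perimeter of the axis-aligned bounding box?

Width = max x − min x = 6 − (-2) = 8.
Height = max y − min y = 4 − (-3) = 7.
Perimeter = 2(8 + 7) = 30.

30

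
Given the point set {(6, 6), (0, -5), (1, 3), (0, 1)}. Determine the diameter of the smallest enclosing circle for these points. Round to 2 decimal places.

12.53

The minimum enclosing circle of a finite set is fixed by two of the points (as a diameter) or three (as a circumcircle).
The farthest pair is (6, 6)–(0, -5) with squared distance 157. The circle on this segment as diameter has centre (3, 0.5) and r² = 157/4 = 39.25.
Check (1, 3): distance² to centre = 10.25 ≤ 39.25, so it lies inside.
All remaining points lie in this disk, and no smaller disk contains both endpoints, so this is the minimum enclosing circle.
Diameter = 2r = 2√(39.25) ≈ 12.53.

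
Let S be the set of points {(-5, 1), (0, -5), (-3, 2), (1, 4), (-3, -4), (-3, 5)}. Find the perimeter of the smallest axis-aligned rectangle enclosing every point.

32

Width = max x − min x = 1 − (-5) = 6.
Height = max y − min y = 5 − (-5) = 10.
Perimeter = 2(6 + 10) = 32.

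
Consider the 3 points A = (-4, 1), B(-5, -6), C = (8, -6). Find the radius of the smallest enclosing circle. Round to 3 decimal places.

7.017

Side lengths²: AB² = 50, AC² = 193, BC² = 169.
Since AC² = 193 < 169 + 50 = 219, the triangle is acute, so the smallest enclosing circle is the circumcircle.
Circumcentre = (1.5, -47/14), r² = 4825/98.
r = √(4825/98) ≈ 7.017.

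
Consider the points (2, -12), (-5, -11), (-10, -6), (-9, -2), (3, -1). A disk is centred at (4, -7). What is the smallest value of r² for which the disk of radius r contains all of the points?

The required radius is the distance from (4, -7) to the farthest point.
Squared distances: 29, 97, 197, 194, 37.
Maximum is 197, attained at (-10, -6).

197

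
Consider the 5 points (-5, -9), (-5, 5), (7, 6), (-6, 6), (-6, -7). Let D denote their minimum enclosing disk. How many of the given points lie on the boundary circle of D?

3

The minimum enclosing circle of a finite set is fixed by two of the points (as a diameter) or three (as a circumcircle).
The minimum enclosing circle is determined by three boundary points: (-5, -9), (7, 6), (-6, 6).
Their circumcentre is (0.5, -1.1) with r² = 92.66.
The farthest remaining point (-6, -7) is at distance² 77.06 ≤ 92.66.
The points at distance exactly r from the centre are (-5, -9), (7, 6), (-6, 6) — 3 points.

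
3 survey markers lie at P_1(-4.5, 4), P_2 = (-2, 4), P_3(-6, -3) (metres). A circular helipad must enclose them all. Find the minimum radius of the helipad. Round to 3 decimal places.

4.031

Side lengths²: P_1P_2² = 6.25, P_1P_3² = 51.25, P_2P_3² = 65.
Since P_2P_3² = 65 ≥ 51.25 + 6.25 = 57.5, the angle opposite P_2P_3 is not acute, so the smallest enclosing circle has P_2P_3 as diameter.
Centre = midpoint of P_2P_3 = (-4, 0.5), r² = 65/4 = 16.25.
r = √(16.25) ≈ 4.031.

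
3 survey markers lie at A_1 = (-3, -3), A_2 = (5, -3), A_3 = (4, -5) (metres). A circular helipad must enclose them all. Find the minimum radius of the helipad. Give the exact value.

4

Side lengths²: A_1A_2² = 64, A_1A_3² = 53, A_2A_3² = 5.
Since A_1A_2² = 64 ≥ 53 + 5 = 58, the angle opposite A_1A_2 is not acute, so the smallest enclosing circle has A_1A_2 as diameter.
Centre = midpoint of A_1A_2 = (1, -3), r² = 64/4 = 16.
r = √16 = 4.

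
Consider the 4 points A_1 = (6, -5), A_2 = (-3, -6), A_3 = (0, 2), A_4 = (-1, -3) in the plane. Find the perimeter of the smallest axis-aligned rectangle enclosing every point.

Width = max x − min x = 6 − (-3) = 9.
Height = max y − min y = 2 − (-6) = 8.
Perimeter = 2(9 + 8) = 34.

34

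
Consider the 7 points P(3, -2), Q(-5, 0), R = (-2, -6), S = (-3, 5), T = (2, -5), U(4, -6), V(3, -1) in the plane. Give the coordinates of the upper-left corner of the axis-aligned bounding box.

(-5, 5)

x-range [-5, 4], y-range [-6, 5].
The upper-left corner is (-5, 5).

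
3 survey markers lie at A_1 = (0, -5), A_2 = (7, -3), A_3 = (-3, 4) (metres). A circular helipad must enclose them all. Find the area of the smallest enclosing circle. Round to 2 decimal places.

117.02

Side lengths²: A_1A_2² = 53, A_1A_3² = 90, A_2A_3² = 149.
Since A_2A_3² = 149 ≥ 90 + 53 = 143, the angle opposite A_2A_3 is not acute, so the smallest enclosing circle has A_2A_3 as diameter.
Centre = midpoint of A_2A_3 = (2, 0.5), r² = 149/4 = 37.25.
Area = π·r² = π·37.25 ≈ 117.02.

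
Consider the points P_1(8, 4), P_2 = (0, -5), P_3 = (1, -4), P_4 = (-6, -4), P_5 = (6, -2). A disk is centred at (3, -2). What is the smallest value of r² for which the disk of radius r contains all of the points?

The required radius is the distance from (3, -2) to the farthest point.
Squared distances: 61, 18, 8, 85, 9.
Maximum is 85, attained at P_4.

85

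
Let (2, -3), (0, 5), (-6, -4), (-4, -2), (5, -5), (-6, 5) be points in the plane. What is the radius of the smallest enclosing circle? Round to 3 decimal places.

7.433

The minimum enclosing circle of a finite set is fixed by two of the points (as a diameter) or three (as a circumcircle).
The farthest pair is (5, -5)–(-6, 5) with squared distance 221. The circle on this segment as diameter has centre (-0.5, 0) and r² = 221/4 = 55.25.
Check (2, -3): distance² to centre = 15.25 ≤ 55.25, so it lies inside.
All remaining points lie in this disk, and no smaller disk contains both endpoints, so this is the minimum enclosing circle.
r = √(55.25) ≈ 7.433.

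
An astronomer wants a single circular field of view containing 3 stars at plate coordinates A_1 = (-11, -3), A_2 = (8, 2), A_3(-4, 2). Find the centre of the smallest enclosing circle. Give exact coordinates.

Side lengths²: A_1A_2² = 386, A_1A_3² = 74, A_2A_3² = 144.
Since A_1A_2² = 386 ≥ 144 + 74 = 218, the angle opposite A_1A_2 is not acute, so the smallest enclosing circle has A_1A_2 as diameter.
Centre = midpoint of A_1A_2 = (-1.5, -0.5), r² = 386/4 = 96.5.
Centre = (-1.5, -0.5).

(-1.5, -0.5)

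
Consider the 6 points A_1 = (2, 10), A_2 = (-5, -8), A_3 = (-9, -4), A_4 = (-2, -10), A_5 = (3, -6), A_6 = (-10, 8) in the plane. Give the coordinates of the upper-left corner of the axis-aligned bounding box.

x-range [-10, 3], y-range [-10, 10].
The upper-left corner is (-10, 10).

(-10, 10)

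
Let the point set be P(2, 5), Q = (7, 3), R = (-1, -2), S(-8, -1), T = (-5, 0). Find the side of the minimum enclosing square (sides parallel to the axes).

The bounding box has width 15 and height 7.
An axis-aligned square enclosing the set must have side ≥ max(width, height).
So the minimum side is max(15, 7) = 15.

15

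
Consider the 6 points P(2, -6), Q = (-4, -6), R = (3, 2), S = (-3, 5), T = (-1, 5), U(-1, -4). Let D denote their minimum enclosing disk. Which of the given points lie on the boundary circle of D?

A smallest enclosing disk is always determined by at most three of the input points on its boundary.
The minimum enclosing circle is determined by three boundary points: P, Q, S.
Their circumcentre is (-1, -8/11) with r² = 4453/121.
The farthest remaining point T is at distance² 3969/121 ≤ 4453/121.
The points at distance exactly r from the centre are P, Q, S — 3 points.

P, Q, S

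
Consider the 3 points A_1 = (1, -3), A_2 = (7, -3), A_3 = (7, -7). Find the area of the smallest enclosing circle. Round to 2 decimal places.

40.84

Side lengths²: A_1A_2² = 36, A_1A_3² = 52, A_2A_3² = 16.
Since A_1A_3² = 52 ≥ 36 + 16 = 52, the angle opposite A_1A_3 is not acute, so the smallest enclosing circle has A_1A_3 as diameter.
Centre = midpoint of A_1A_3 = (4, -5), r² = 52/4 = 13.
Area = π·r² = π·13 ≈ 40.84.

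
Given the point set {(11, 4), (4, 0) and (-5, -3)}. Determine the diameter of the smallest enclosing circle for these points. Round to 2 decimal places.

Call the three points A, B, C in the order given.
Side lengths²: AB² = 65, AC² = 305, BC² = 90.
Since AC² = 305 ≥ 90 + 65 = 155, the angle opposite AC is not acute, so the smallest enclosing circle has AC as diameter.
Centre = midpoint of AC = (3, 0.5), r² = 305/4 = 76.25.
Diameter = 2r = 2√(76.25) ≈ 17.46.

17.46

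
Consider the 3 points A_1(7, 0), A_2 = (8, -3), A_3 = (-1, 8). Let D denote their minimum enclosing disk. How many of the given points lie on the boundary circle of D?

Side lengths²: A_1A_2² = 10, A_1A_3² = 128, A_2A_3² = 202.
Since A_2A_3² = 202 ≥ 128 + 10 = 138, the angle opposite A_2A_3 is not acute, so the smallest enclosing circle has A_2A_3 as diameter.
Centre = midpoint of A_2A_3 = (3.5, 2.5), r² = 202/4 = 50.5.
The points at distance exactly r from the centre are A_2, A_3 — 2 points.

2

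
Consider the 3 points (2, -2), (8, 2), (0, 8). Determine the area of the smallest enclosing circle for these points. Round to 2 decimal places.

Call the three points A, B, C in the order given.
Side lengths²: AB² = 52, AC² = 104, BC² = 100.
Since AC² = 104 < 100 + 52 = 152, the triangle is acute, so the smallest enclosing circle is the circumcircle.
Circumcentre = (47/17, 57/17), r² = 8450/289.
Area = π·r² = π·8450/289 ≈ 91.86.

91.86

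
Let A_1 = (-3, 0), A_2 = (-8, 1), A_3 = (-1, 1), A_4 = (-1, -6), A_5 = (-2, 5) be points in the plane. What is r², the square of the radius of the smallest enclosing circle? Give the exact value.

By Welzl's lemma the MEC is supported by two points (diametrically opposite) or three points (on a circumcircle).
The minimum enclosing circle is determined by three boundary points: A_2, A_4, A_5.
Their circumcentre is (-2.6, -0.6) with r² = 31.72.
The farthest remaining point A_3 is at distance² 5.12 ≤ 31.72.

31.72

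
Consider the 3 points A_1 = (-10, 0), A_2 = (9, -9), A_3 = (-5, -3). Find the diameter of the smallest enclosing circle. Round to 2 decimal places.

Side lengths²: A_1A_2² = 442, A_1A_3² = 34, A_2A_3² = 232.
Since A_1A_2² = 442 ≥ 232 + 34 = 266, the angle opposite A_1A_2 is not acute, so the smallest enclosing circle has A_1A_2 as diameter.
Centre = midpoint of A_1A_2 = (-0.5, -4.5), r² = 442/4 = 110.5.
Diameter = 2r = 2√(110.5) ≈ 21.02.

21.02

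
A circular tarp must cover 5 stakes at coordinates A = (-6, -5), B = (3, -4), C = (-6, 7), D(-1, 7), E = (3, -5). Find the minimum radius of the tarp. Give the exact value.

The minimum enclosing circle of a finite set is fixed by two of the points (as a diameter) or three (as a circumcircle).
The farthest pair is C–E with squared distance 225. The circle on this segment as diameter has centre (-1.5, 1) and r² = 225/4 = 56.25.
Check A: distance² to centre = 56.25 ≤ 56.25, so it lies inside.
All remaining points lie in this disk, and no smaller disk contains both endpoints, so this is the minimum enclosing circle.
r = √(56.25) = 7.5.

7.5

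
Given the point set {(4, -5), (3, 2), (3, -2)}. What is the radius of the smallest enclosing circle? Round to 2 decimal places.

3.54

Call the three points A, B, C in the order given.
Side lengths²: AB² = 50, AC² = 10, BC² = 16.
Since AB² = 50 ≥ 16 + 10 = 26, the angle opposite AB is not acute, so the smallest enclosing circle has AB as diameter.
Centre = midpoint of AB = (3.5, -1.5), r² = 50/4 = 12.5.
r = √(12.5) ≈ 3.54.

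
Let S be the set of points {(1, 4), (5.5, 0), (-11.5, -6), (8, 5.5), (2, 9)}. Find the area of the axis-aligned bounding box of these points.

292.5

x ranges over [-11.5, 8], width 19.5.
y ranges over [-6, 9], height 15.
Area = 19.5 × 15 = 292.5.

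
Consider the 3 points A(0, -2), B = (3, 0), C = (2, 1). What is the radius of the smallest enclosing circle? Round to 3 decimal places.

1.838

Side lengths²: AB² = 13, AC² = 13, BC² = 2.
Since AC² = 13 < 13 + 2 = 15, the triangle is acute, so the smallest enclosing circle is the circumcircle.
Circumcentre = (1.3, -0.7), r² = 3.38.
r = √(3.38) ≈ 1.838.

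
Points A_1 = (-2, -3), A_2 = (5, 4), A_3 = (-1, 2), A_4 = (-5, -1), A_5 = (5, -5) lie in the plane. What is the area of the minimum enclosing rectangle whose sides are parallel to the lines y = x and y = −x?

105

In coordinates u = x + y, v = x − y the rectangle is axis-aligned; the map (x,y)→(u,v) scales areas by 2.
u-values: -5, 9, 1, -6, 0; range = 9 − (-6) = 15.
v-values: 1, 1, -3, -4, 10; range = 10 − (-4) = 14.
Area = (15 × 14) / 2 = 105.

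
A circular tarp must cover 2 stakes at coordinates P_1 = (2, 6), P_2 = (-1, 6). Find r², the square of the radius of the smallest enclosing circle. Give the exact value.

2.25

The smallest circle enclosing two points has them as diameter endpoints.
Centre = midpoint = (0.5, 6); r² = |P_1P_2|²/4 = 9/4 = 2.25.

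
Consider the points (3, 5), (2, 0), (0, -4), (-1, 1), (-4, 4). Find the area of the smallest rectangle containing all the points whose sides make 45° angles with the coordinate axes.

In coordinates u = x + y, v = x − y the rectangle is axis-aligned; the map (x,y)→(u,v) scales areas by 2.
u-values: 8, 2, -4, 0, 0; range = 8 − (-4) = 12.
v-values: -2, 2, 4, -2, -8; range = 4 − (-8) = 12.
Area = (12 × 12) / 2 = 72.

72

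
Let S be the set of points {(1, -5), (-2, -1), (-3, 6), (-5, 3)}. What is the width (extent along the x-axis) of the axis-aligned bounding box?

6

max x = 1, min x = -5, so width = 6.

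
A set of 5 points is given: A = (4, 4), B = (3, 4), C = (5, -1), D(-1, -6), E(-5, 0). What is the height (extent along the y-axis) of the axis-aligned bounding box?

10

max y = 4, min y = -6, so height = 10.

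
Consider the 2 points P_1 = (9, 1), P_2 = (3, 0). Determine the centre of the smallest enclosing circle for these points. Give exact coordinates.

(6, 0.5)

The smallest circle enclosing two points has them as diameter endpoints.
Centre = midpoint = (6, 0.5); r² = |P_1P_2|²/4 = 37/4 = 9.25.
Centre = (6, 0.5).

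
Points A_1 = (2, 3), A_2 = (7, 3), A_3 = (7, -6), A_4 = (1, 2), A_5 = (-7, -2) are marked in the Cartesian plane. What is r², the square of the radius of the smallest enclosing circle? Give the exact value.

The minimum enclosing circle is determined by three boundary points: A_2, A_3, A_5.
Their circumcentre is (5/7, -1.5) with r² = 11713/196.
The farthest remaining point A_1 is at distance² 4293/196 ≤ 11713/196.

11713/196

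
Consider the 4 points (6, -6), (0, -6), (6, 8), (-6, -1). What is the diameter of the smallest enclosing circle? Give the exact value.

The minimum enclosing circle is determined by three boundary points: (6, -6), (6, 8), (-6, -1).
Their circumcentre is (1.875, 1) with r² = 66.015625.
The farthest remaining point (0, -6) is at distance² 52.515625 ≤ 66.015625.
Diameter = 2r = 2√(66.015625) = 16.25.

16.25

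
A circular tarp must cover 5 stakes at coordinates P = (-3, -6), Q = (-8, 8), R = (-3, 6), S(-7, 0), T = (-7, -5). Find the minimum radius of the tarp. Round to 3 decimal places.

The farthest pair is P–Q with squared distance 221. The circle on this segment as diameter has centre (-5.5, 1) and r² = 221/4 = 55.25.
Check R: distance² to centre = 31.25 ≤ 55.25, so it lies inside.
All remaining points lie in this disk, and no smaller disk contains both endpoints, so this is the minimum enclosing circle.
r = √(55.25) ≈ 7.433.

7.433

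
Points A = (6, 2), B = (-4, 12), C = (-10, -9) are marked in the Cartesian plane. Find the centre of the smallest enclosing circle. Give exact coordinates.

Side lengths²: AB² = 200, AC² = 377, BC² = 477.
Since BC² = 477 < 377 + 200 = 577, the triangle is acute, so the smallest enclosing circle is the circumcircle.
Circumcentre = (-91/18, 17/18), r² = 19981/162.
Centre = (-91/18, 17/18).

(-91/18, 17/18)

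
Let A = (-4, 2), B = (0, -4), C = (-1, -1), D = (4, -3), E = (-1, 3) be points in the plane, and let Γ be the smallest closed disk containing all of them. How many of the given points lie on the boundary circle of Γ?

The minimum enclosing circle of a finite set is fixed by two of the points (as a diameter) or three (as a circumcircle).
The farthest pair is A–D with squared distance 89. The circle on this segment as diameter has centre (0, -0.5) and r² = 89/4 = 22.25.
Check B: distance² to centre = 12.25 ≤ 22.25, so it lies inside.
All remaining points lie in this disk, and no smaller disk contains both endpoints, so this is the minimum enclosing circle.
The points at distance exactly r from the centre are A, D — 2 points.

2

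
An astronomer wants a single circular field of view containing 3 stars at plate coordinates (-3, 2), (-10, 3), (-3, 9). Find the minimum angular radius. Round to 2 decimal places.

4.66

Call the three points A, B, C in the order given.
Side lengths²: AB² = 50, AC² = 49, BC² = 85.
Since BC² = 85 < 50 + 49 = 99, the triangle is acute, so the smallest enclosing circle is the circumcircle.
Circumcentre = (-85/14, 5.5), r² = 2125/98.
r = √(2125/98) ≈ 4.66.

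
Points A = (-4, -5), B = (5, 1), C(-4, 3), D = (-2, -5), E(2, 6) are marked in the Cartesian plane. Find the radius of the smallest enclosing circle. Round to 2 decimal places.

6.26

By Welzl's lemma the MEC is supported by two points (diametrically opposite) or three points (on a circumcircle).
The farthest pair is A–E with squared distance 157. The circle on this segment as diameter has centre (-1, 0.5) and r² = 157/4 = 39.25.
Check B: distance² to centre = 36.25 ≤ 39.25, so it lies inside.
All remaining points lie in this disk, and no smaller disk contains both endpoints, so this is the minimum enclosing circle.
r = √(39.25) ≈ 6.26.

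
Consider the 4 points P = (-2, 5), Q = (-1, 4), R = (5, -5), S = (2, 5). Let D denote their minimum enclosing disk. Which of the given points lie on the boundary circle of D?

P, R

The minimum enclosing circle of a finite set is fixed by two of the points (as a diameter) or three (as a circumcircle).
The farthest pair is P–R with squared distance 149. The circle on this segment as diameter has centre (1.5, 0) and r² = 149/4 = 37.25.
Check Q: distance² to centre = 22.25 ≤ 37.25, so it lies inside.
All remaining points lie in this disk, and no smaller disk contains both endpoints, so this is the minimum enclosing circle.
The points at distance exactly r from the centre are P, R — 2 points.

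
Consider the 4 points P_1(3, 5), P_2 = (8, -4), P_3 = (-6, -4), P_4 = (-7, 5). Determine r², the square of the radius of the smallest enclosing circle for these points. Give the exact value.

76.5

The farthest pair is P_2–P_4 with squared distance 306. The circle on this segment as diameter has centre (0.5, 0.5) and r² = 306/4 = 76.5.
Check P_1: distance² to centre = 26.5 ≤ 76.5, so it lies inside.
All remaining points lie in this disk, and no smaller disk contains both endpoints, so this is the minimum enclosing circle.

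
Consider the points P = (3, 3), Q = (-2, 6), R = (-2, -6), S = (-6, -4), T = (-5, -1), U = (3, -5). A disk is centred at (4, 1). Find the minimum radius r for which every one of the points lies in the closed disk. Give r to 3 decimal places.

The required radius is the distance from (4, 1) to the farthest point.
Squared distances: 5, 61, 85, 125, 85, 37.
Maximum is 125, attained at S.
r = √125 ≈ 11.180.

11.180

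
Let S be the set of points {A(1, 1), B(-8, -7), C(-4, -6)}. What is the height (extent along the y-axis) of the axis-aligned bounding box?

max y = 1, min y = -7, so height = 8.

8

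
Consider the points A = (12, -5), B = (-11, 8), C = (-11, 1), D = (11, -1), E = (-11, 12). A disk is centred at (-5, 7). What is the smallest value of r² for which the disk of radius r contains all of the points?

The required radius is the distance from (-5, 7) to the farthest point.
Squared distances: 433, 37, 72, 320, 61.
Maximum is 433, attained at A.

433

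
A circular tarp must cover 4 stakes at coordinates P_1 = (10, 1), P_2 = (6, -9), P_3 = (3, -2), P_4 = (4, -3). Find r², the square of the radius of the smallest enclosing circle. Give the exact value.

29

The minimum enclosing circle of a finite set is fixed by two of the points (as a diameter) or three (as a circumcircle).
The farthest pair is P_1–P_2 with squared distance 116. The circle on this segment as diameter has centre (8, -4) and r² = 116/4 = 29.
Check P_3: distance² to centre = 29 ≤ 29, so it lies inside.
All remaining points lie in this disk, and no smaller disk contains both endpoints, so this is the minimum enclosing circle.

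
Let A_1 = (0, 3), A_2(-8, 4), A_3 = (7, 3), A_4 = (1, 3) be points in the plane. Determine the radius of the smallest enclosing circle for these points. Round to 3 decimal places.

7.517

The minimum enclosing circle of a finite set is fixed by two of the points (as a diameter) or three (as a circumcircle).
The farthest pair is A_2–A_3 with squared distance 226. The circle on this segment as diameter has centre (-0.5, 3.5) and r² = 226/4 = 56.5.
Check A_1: distance² to centre = 0.5 ≤ 56.5, so it lies inside.
All remaining points lie in this disk, and no smaller disk contains both endpoints, so this is the minimum enclosing circle.
r = √(56.5) ≈ 7.517.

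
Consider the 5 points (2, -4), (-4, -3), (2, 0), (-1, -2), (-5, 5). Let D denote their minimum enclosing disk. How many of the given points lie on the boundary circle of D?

2

The farthest pair is (2, -4)–(-5, 5) with squared distance 130. The circle on this segment as diameter has centre (-1.5, 0.5) and r² = 130/4 = 32.5.
Check (-4, -3): distance² to centre = 18.5 ≤ 32.5, so it lies inside.
All remaining points lie in this disk, and no smaller disk contains both endpoints, so this is the minimum enclosing circle.
The points at distance exactly r from the centre are (2, -4), (-5, 5) — 2 points.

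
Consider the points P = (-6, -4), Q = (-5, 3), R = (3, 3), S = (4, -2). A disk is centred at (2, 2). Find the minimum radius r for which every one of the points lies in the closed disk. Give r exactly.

The required radius is the distance from (2, 2) to the farthest point.
Squared distances: 100, 50, 2, 20.
Maximum is 100, attained at P.
r = √100 = 10.

10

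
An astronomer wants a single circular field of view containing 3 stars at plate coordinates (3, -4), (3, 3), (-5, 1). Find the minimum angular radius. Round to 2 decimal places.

4.86

Call the three points A, B, C in the order given.
Side lengths²: AB² = 49, AC² = 89, BC² = 68.
Since AC² = 89 < 68 + 49 = 117, the triangle is acute, so the smallest enclosing circle is the circumcircle.
Circumcentre = (-0.375, -0.5), r² = 23.640625.
r = √(23.640625) ≈ 4.86.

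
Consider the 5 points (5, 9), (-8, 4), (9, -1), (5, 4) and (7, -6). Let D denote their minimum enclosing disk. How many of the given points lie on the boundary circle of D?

A smallest enclosing disk is always determined by at most three of the input points on its boundary.
The minimum enclosing circle is determined by three boundary points: (5, 9), (-8, 4), (7, -6).
Their circumcentre is (57/82, 65/82) with r² = 288769/3362.
The farthest remaining point (9, -1) is at distance² 242685/3362 ≤ 288769/3362.
The points at distance exactly r from the centre are (5, 9), (-8, 4), (7, -6) — 3 points.

3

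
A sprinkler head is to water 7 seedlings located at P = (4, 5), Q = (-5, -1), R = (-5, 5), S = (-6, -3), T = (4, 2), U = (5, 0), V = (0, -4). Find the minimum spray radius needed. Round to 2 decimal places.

6.40

The farthest pair is P–S with squared distance 164. The circle on this segment as diameter has centre (-1, 1) and r² = 164/4 = 41.
Check Q: distance² to centre = 20 ≤ 41, so it lies inside.
All remaining points lie in this disk, and no smaller disk contains both endpoints, so this is the minimum enclosing circle.
r = √41 ≈ 6.40.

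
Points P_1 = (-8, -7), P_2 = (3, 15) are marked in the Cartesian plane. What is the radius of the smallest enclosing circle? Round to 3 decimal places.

12.298

The smallest circle enclosing two points has them as diameter endpoints.
Centre = midpoint = (-2.5, 4); r² = |P_1P_2|²/4 = 605/4 = 151.25.
r = √(151.25) ≈ 12.298.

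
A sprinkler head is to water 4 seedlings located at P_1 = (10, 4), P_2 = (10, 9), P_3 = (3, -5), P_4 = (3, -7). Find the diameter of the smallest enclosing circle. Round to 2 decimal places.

By Welzl's lemma the MEC is supported by two points (diametrically opposite) or three points (on a circumcircle).
The farthest pair is P_2–P_4 with squared distance 305. The circle on this segment as diameter has centre (6.5, 1) and r² = 305/4 = 76.25.
Check P_1: distance² to centre = 21.25 ≤ 76.25, so it lies inside.
All remaining points lie in this disk, and no smaller disk contains both endpoints, so this is the minimum enclosing circle.
Diameter = 2r = 2√(76.25) ≈ 17.46.

17.46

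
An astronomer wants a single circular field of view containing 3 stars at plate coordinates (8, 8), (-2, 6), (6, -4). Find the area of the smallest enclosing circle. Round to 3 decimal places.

Call the three points A, B, C in the order given.
Side lengths²: AB² = 104, AC² = 148, BC² = 164.
Since BC² = 164 < 148 + 104 = 252, the triangle is acute, so the smallest enclosing circle is the circumcircle.
Circumcentre = (113/29, 73/29), r² = 39442/841.
Area = π·r² = π·39442/841 ≈ 147.337.

147.337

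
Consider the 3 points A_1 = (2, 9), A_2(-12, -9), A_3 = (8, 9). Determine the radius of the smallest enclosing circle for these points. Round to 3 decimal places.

13.454

Side lengths²: A_1A_2² = 520, A_1A_3² = 36, A_2A_3² = 724.
Since A_2A_3² = 724 ≥ 520 + 36 = 556, the angle opposite A_2A_3 is not acute, so the smallest enclosing circle has A_2A_3 as diameter.
Centre = midpoint of A_2A_3 = (-2, 0), r² = 724/4 = 181.
r = √181 ≈ 13.454.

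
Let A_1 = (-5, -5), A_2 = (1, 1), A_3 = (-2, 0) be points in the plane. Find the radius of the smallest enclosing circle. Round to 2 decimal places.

Side lengths²: A_1A_2² = 72, A_1A_3² = 34, A_2A_3² = 10.
Since A_1A_2² = 72 ≥ 34 + 10 = 44, the angle opposite A_1A_2 is not acute, so the smallest enclosing circle has A_1A_2 as diameter.
Centre = midpoint of A_1A_2 = (-2, -2), r² = 72/4 = 18.
r = √18 ≈ 4.24.

4.24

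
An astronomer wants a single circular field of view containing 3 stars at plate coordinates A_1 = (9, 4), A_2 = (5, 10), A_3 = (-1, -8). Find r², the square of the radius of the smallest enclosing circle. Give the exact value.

90

Side lengths²: A_1A_2² = 52, A_1A_3² = 244, A_2A_3² = 360.
Since A_2A_3² = 360 ≥ 244 + 52 = 296, the angle opposite A_2A_3 is not acute, so the smallest enclosing circle has A_2A_3 as diameter.
Centre = midpoint of A_2A_3 = (2, 1), r² = 360/4 = 90.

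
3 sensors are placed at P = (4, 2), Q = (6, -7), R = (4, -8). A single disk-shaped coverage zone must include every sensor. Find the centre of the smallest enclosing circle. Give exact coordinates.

(4, -3)

Side lengths²: PQ² = 85, PR² = 100, QR² = 5.
Since PR² = 100 ≥ 85 + 5 = 90, the angle opposite PR is not acute, so the smallest enclosing circle has PR as diameter.
Centre = midpoint of PR = (4, -3), r² = 100/4 = 25.
Centre = (4, -3).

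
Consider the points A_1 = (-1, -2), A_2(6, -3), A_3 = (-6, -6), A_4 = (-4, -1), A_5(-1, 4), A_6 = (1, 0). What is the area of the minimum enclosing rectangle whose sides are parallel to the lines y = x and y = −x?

105

In coordinates u = x + y, v = x − y the rectangle is axis-aligned; the map (x,y)→(u,v) scales areas by 2.
u-values: -3, 3, -12, -5, 3, 1; range = 3 − (-12) = 15.
v-values: 1, 9, 0, -3, -5, 1; range = 9 − (-5) = 14.
Area = (15 × 14) / 2 = 105.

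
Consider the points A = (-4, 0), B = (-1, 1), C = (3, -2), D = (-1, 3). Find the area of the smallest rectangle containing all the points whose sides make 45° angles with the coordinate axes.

27

In coordinates u = x + y, v = x − y the rectangle is axis-aligned; the map (x,y)→(u,v) scales areas by 2.
u-values: -4, 0, 1, 2; range = 2 − (-4) = 6.
v-values: -4, -2, 5, -4; range = 5 − (-4) = 9.
Area = (6 × 9) / 2 = 27.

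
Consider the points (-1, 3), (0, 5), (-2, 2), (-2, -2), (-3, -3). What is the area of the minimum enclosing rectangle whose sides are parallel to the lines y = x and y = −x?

In coordinates u = x + y, v = x − y the rectangle is axis-aligned; the map (x,y)→(u,v) scales areas by 2.
u-values: 2, 5, 0, -4, -6; range = 5 − (-6) = 11.
v-values: -4, -5, -4, 0, 0; range = 0 − (-5) = 5.
Area = (11 × 5) / 2 = 27.5.

27.5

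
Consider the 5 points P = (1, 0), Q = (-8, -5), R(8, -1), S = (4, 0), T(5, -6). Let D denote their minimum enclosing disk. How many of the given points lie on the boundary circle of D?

The minimum enclosing circle of a finite set is fixed by two of the points (as a diameter) or three (as a circumcircle).
The farthest pair is Q–R with squared distance 272. The circle on this segment as diameter has centre (0, -3) and r² = 272/4 = 68.
Check P: distance² to centre = 10 ≤ 68, so it lies inside.
All remaining points lie in this disk, and no smaller disk contains both endpoints, so this is the minimum enclosing circle.
The points at distance exactly r from the centre are Q, R — 2 points.

2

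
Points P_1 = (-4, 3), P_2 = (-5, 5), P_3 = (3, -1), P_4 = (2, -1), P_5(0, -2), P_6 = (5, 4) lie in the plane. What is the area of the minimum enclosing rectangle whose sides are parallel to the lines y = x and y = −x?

In coordinates u = x + y, v = x − y the rectangle is axis-aligned; the map (x,y)→(u,v) scales areas by 2.
u-values: -1, 0, 2, 1, -2, 9; range = 9 − (-2) = 11.
v-values: -7, -10, 4, 3, 2, 1; range = 4 − (-10) = 14.
Area = (11 × 14) / 2 = 77.

77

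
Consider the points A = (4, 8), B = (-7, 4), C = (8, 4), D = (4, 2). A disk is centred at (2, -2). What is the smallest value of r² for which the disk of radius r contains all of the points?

The required radius is the distance from (2, -2) to the farthest point.
Squared distances: 104, 117, 72, 20.
Maximum is 117, attained at B.

117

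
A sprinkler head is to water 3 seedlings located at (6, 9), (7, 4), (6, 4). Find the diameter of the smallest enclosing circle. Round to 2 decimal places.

5.10

Call the three points A, B, C in the order given.
Side lengths²: AB² = 26, AC² = 25, BC² = 1.
Since AB² = 26 ≥ 25 + 1 = 26, the angle opposite AB is not acute, so the smallest enclosing circle has AB as diameter.
Centre = midpoint of AB = (6.5, 6.5), r² = 26/4 = 6.5.
Diameter = 2r = 2√(6.5) ≈ 5.10.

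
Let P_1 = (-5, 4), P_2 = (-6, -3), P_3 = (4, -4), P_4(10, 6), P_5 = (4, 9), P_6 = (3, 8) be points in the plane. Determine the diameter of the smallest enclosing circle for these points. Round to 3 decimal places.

18.358

A smallest enclosing disk is always determined by at most three of the input points on its boundary.
The farthest pair is P_2–P_4 with squared distance 337. The circle on this segment as diameter has centre (2, 1.5) and r² = 337/4 = 84.25.
Check P_1: distance² to centre = 55.25 ≤ 84.25, so it lies inside.
All remaining points lie in this disk, and no smaller disk contains both endpoints, so this is the minimum enclosing circle.
Diameter = 2r = 2√(84.25) ≈ 18.358.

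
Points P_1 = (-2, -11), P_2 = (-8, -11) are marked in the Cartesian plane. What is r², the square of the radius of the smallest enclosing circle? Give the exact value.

The smallest circle enclosing two points has them as diameter endpoints.
Centre = midpoint = (-5, -11); r² = |P_1P_2|²/4 = 36/4 = 9.

9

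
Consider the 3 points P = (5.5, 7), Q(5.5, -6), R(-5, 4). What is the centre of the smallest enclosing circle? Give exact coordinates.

(47/28, 0.5)

Side lengths²: PQ² = 169, PR² = 119.25, QR² = 210.25.
Since QR² = 210.25 < 169 + 119.25 = 288.25, the triangle is acute, so the smallest enclosing circle is the circumcircle.
Circumcentre = (47/28, 0.5), r² = 44573/784.
Centre = (47/28, 0.5).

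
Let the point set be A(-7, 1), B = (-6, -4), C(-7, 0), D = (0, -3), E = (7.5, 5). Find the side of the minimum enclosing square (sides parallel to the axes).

14.5

The bounding box has width 14.5 and height 9.
An axis-aligned square enclosing the set must have side ≥ max(width, height).
So the minimum side is max(14.5, 9) = 14.5.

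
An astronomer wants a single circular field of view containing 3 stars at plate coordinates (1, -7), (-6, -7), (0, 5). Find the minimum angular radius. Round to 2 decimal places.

6.73

Call the three points A, B, C in the order given.
Side lengths²: AB² = 49, AC² = 145, BC² = 180.
Since BC² = 180 < 145 + 49 = 194, the triangle is acute, so the smallest enclosing circle is the circumcircle.
Circumcentre = (-2.5, -1.25), r² = 45.3125.
r = √(45.3125) ≈ 6.73.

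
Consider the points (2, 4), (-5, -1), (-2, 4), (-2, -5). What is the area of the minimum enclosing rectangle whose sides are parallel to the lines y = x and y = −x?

In coordinates u = x + y, v = x − y the rectangle is axis-aligned; the map (x,y)→(u,v) scales areas by 2.
u-values: 6, -6, 2, -7; range = 6 − (-7) = 13.
v-values: -2, -4, -6, 3; range = 3 − (-6) = 9.
Area = (13 × 9) / 2 = 58.5.

58.5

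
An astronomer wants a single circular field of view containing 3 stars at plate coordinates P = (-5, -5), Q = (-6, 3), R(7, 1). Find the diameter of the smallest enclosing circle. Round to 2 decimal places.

Side lengths²: PQ² = 65, PR² = 180, QR² = 173.
Since PR² = 180 < 173 + 65 = 238, the triangle is acute, so the smallest enclosing circle is the circumcircle.
Circumcentre = (5/34, -5/17), r² = 56225/1156.
Diameter = 2r = 2√(56225/1156) ≈ 13.95.

13.95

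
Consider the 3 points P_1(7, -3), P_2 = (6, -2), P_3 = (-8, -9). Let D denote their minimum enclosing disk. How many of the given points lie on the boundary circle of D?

Side lengths²: P_1P_2² = 2, P_1P_3² = 261, P_2P_3² = 245.
Since P_1P_3² = 261 ≥ 245 + 2 = 247, the angle opposite P_1P_3 is not acute, so the smallest enclosing circle has P_1P_3 as diameter.
Centre = midpoint of P_1P_3 = (-0.5, -6), r² = 261/4 = 65.25.
The points at distance exactly r from the centre are P_1, P_3 — 2 points.

2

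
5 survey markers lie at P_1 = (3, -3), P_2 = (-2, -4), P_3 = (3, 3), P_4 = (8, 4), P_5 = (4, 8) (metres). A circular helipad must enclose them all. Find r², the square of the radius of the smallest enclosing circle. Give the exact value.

The minimum enclosing circle is determined by three boundary points: P_2, P_4, P_5.
Their circumcentre is (5/3, 5/3) with r² = 410/9.
The farthest remaining point P_1 is at distance² 212/9 ≤ 410/9.

410/9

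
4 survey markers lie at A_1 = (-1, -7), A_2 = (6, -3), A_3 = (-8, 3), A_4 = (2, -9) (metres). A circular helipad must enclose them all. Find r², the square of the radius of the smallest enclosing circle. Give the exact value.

45994/729

A smallest enclosing disk is always determined by at most three of the input points on its boundary.
The minimum enclosing circle is determined by three boundary points: A_2, A_3, A_4.
Their circumcentre is (-17/9, -56/27) with r² = 45994/729.
The farthest remaining point A_1 is at distance² 18265/729 ≤ 45994/729.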